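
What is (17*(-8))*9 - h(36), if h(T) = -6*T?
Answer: -1008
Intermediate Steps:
(17*(-8))*9 - h(36) = (17*(-8))*9 - (-6)*36 = -136*9 - 1*(-216) = -1224 + 216 = -1008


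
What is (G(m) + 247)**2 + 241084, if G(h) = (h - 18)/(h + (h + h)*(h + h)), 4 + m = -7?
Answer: 67580189440/223729 ≈ 3.0206e+5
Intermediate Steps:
m = -11 (m = -4 - 7 = -11)
G(h) = (-18 + h)/(h + 4*h**2) (G(h) = (-18 + h)/(h + (2*h)*(2*h)) = (-18 + h)/(h + 4*h**2))
(G(m) + 247)**2 + 241084 = ((-18 - 11)/((-11)*(1 + 4*(-11))) + 247)**2 + 241084 = (-1/11*(-29)/(1 - 44) + 247)**2 + 241084 = (-1/11*(-29)/(-43) + 247)**2 + 241084 = (-1/11*(-1/43)*(-29) + 247)**2 + 241084 = (-29/473 + 247)**2 + 241084 = (116802/473)**2 + 241084 = 13642707204/223729 + 241084 = 67580189440/223729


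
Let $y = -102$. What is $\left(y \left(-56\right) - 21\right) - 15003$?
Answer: $-9312$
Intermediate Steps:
$\left(y \left(-56\right) - 21\right) - 15003 = \left(\left(-102\right) \left(-56\right) - 21\right) - 15003 = \left(5712 - 21\right) - 15003 = 5691 - 15003 = -9312$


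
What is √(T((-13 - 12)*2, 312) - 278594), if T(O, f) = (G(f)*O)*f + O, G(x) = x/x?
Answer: 2*I*√73561 ≈ 542.44*I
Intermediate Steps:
G(x) = 1
T(O, f) = O + O*f (T(O, f) = (1*O)*f + O = O*f + O = O + O*f)
√(T((-13 - 12)*2, 312) - 278594) = √(((-13 - 12)*2)*(1 + 312) - 278594) = √(-25*2*313 - 278594) = √(-50*313 - 278594) = √(-15650 - 278594) = √(-294244) = 2*I*√73561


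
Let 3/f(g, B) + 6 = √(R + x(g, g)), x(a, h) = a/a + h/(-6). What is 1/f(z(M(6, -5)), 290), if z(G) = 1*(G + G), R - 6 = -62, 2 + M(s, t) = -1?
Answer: -2 + I*√6 ≈ -2.0 + 2.4495*I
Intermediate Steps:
M(s, t) = -3 (M(s, t) = -2 - 1 = -3)
x(a, h) = 1 - h/6 (x(a, h) = 1 + h*(-⅙) = 1 - h/6)
R = -56 (R = 6 - 62 = -56)
z(G) = 2*G (z(G) = 1*(2*G) = 2*G)
f(g, B) = 3/(-6 + √(-55 - g/6)) (f(g, B) = 3/(-6 + √(-56 + (1 - g/6))) = 3/(-6 + √(-55 - g/6)))
1/f(z(M(6, -5)), 290) = 1/(18/(-36 + √6*√(-330 - 2*(-3)))) = 1/(18/(-36 + √6*√(-330 - 1*(-6)))) = 1/(18/(-36 + √6*√(-330 + 6))) = 1/(18/(-36 + √6*√(-324))) = 1/(18/(-36 + √6*(18*I))) = 1/(18/(-36 + 18*I*√6)) = -2 + I*√6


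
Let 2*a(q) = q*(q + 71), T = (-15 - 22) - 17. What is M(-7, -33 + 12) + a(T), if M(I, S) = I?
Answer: -466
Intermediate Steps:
T = -54 (T = -37 - 17 = -54)
a(q) = q*(71 + q)/2 (a(q) = (q*(q + 71))/2 = (q*(71 + q))/2 = q*(71 + q)/2)
M(-7, -33 + 12) + a(T) = -7 + (½)*(-54)*(71 - 54) = -7 + (½)*(-54)*17 = -7 - 459 = -466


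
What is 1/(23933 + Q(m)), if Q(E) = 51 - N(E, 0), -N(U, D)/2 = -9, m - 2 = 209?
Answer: 1/23966 ≈ 4.1726e-5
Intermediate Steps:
m = 211 (m = 2 + 209 = 211)
N(U, D) = 18 (N(U, D) = -2*(-9) = 18)
Q(E) = 33 (Q(E) = 51 - 1*18 = 51 - 18 = 33)
1/(23933 + Q(m)) = 1/(23933 + 33) = 1/23966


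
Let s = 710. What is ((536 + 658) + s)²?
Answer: 3625216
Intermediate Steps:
((536 + 658) + s)² = ((536 + 658) + 710)² = (1194 + 710)² = 1904² = 3625216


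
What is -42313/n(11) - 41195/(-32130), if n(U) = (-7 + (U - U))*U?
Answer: 38933963/70686 ≈ 550.80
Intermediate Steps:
n(U) = -7*U (n(U) = (-7 + 0)*U = -7*U)
-42313/n(11) - 41195/(-32130) = -42313/((-7*11)) - 41195/(-32130) = -42313/(-77) - 41195*(-1/32130) = -42313*(-1/77) + 1177/918 = 42313/77 + 1177/918 = 38933963/70686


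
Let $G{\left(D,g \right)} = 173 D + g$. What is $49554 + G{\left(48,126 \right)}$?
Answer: $57984$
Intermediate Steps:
$G{\left(D,g \right)} = g + 173 D$
$49554 + G{\left(48,126 \right)} = 49554 + \left(126 + 173 \cdot 48\right) = 49554 + \left(126 + 8304\right) = 49554 + 8430 = 57984$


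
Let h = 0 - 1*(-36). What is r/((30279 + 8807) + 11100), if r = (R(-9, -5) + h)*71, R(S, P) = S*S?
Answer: 8307/50186 ≈ 0.16552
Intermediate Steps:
R(S, P) = S**2
h = 36 (h = 0 + 36 = 36)
r = 8307 (r = ((-9)**2 + 36)*71 = (81 + 36)*71 = 117*71 = 8307)
r/((30279 + 8807) + 11100) = 8307/((30279 + 8807) + 11100) = 8307/(39086 + 11100) = 8307/50186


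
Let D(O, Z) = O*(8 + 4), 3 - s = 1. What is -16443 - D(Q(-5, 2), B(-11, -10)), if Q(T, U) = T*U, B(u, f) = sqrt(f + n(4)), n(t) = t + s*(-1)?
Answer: -16323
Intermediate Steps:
s = 2 (s = 3 - 1*1 = 3 - 1 = 2)
n(t) = -2 + t (n(t) = t + 2*(-1) = t - 2 = -2 + t)
B(u, f) = sqrt(2 + f) (B(u, f) = sqrt(f + (-2 + 4)) = sqrt(f + 2) = sqrt(2 + f))
D(O, Z) = 12*O (D(O, Z) = O*12 = 12*O)
-16443 - D(Q(-5, 2), B(-11, -10)) = -16443 - 12*(-5*2) = -16443 - 12*(-10) = -16443 - 1*(-120) = -16443 + 120 = -16323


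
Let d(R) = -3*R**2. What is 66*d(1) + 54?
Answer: -144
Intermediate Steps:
66*d(1) + 54 = 66*(-3*1**2) + 54 = 66*(-3*1) + 54 = 66*(-3) + 54 = -198 + 54 = -144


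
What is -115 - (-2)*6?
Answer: -103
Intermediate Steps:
-115 - (-2)*6 = -115 - 1*(-12) = -115 + 12 = -103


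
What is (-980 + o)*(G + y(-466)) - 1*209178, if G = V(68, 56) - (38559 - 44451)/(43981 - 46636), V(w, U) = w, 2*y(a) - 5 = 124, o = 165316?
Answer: 18762571766/885 ≈ 2.1201e+7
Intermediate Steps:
y(a) = 129/2 (y(a) = 5/2 + (1/2)*124 = 5/2 + 62 = 129/2)
G = 58216/885 (G = 68 - (38559 - 44451)/(43981 - 46636) = 68 - (-5892)/(-2655) = 68 - (-5892)*(-1)/2655 = 68 - 1*1964/885 = 68 - 1964/885 = 58216/885 ≈ 65.781)
(-980 + o)*(G + y(-466)) - 1*209178 = (-980 + 165316)*(58216/885 + 129/2) - 1*209178 = 164336*(230597/1770) - 209178 = 18947694296/885 - 209178 = 18762571766/885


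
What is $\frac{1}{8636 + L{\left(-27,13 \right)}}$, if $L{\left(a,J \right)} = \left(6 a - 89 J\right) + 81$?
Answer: $\frac{1}{7398} \approx 0.00013517$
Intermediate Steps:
$L{\left(a,J \right)} = 81 - 89 J + 6 a$ ($L{\left(a,J \right)} = \left(- 89 J + 6 a\right) + 81 = 81 - 89 J + 6 a$)
$\frac{1}{8636 + L{\left(-27,13 \right)}} = \frac{1}{8636 + \left(81 - 1157 + 6 \left(-27\right)\right)} = \frac{1}{8636 - 1238} = \frac{1}{7398}$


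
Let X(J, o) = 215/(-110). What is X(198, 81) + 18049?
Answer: 397035/22 ≈ 18047.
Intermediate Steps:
X(J, o) = -43/22 (X(J, o) = 215*(-1/110) = -43/22)
X(198, 81) + 18049 = -43/22 + 18049 = 397035/22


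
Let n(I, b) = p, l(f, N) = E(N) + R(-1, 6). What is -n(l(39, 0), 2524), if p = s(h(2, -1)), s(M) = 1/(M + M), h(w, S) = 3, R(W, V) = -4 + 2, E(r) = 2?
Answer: -1/6 ≈ -0.16667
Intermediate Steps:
R(W, V) = -2
s(M) = 1/(2*M)
l(f, N) = 0 (l(f, N) = 2 - 2 = 0)
p = 1/6 (p = (1/2)/3 = (1/2)*(1/3) = 1/6 ≈ 0.16667)
n(I, b) = 1/6
-n(l(39, 0), 2524) = -1*1/6 = -1/6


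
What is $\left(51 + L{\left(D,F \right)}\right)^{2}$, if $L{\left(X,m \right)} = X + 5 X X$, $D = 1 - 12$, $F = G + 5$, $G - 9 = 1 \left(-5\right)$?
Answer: $416025$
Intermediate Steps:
$G = 4$ ($G = 9 + 1 \left(-5\right) = 9 - 5 = 4$)
$F = 9$ ($F = 4 + 5 = 9$)
$D = -11$ ($D = 1 - 12 = -11$)
$L{\left(X,m \right)} = X + 5 X^{2}$
$\left(51 + L{\left(D,F \right)}\right)^{2} = \left(51 - 11 \left(1 + 5 \left(-11\right)\right)\right)^{2} = \left(51 - 11 \left(1 - 55\right)\right)^{2} = \left(51 - -594\right)^{2} = \left(51 + 594\right)^{2} = 645^{2} = 416025$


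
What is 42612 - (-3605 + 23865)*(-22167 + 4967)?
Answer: 348514612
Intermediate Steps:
42612 - (-3605 + 23865)*(-22167 + 4967) = 42612 - 20260*(-17200) = 42612 - 1*(-348472000) = 42612 + 348472000 = 348514612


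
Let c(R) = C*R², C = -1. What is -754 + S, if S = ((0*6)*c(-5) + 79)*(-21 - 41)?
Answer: -5652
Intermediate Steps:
c(R) = -R²
S = -4898 (S = ((0*6)*(-1*(-5)²) + 79)*(-21 - 41) = (0*(-1*25) + 79)*(-62) = (0*(-25) + 79)*(-62) = (0 + 79)*(-62) = 79*(-62) = -4898)
-754 + S = -754 - 4898 = -5652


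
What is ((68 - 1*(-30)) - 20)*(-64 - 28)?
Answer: -7176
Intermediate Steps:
((68 - 1*(-30)) - 20)*(-64 - 28) = ((68 + 30) - 20)*(-92) = (98 - 20)*(-92) = 78*(-92) = -7176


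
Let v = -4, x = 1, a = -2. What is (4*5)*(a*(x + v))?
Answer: 120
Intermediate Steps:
(4*5)*(a*(x + v)) = (4*5)*(-2*(1 - 4)) = 20*(-2*(-3)) = 20*6 = 120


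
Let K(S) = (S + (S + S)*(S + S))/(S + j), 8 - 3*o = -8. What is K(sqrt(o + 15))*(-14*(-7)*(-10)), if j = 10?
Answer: -2331420/239 + 209720*sqrt(183)/717 ≈ -5798.1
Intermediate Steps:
o = 16/3 (o = 8/3 - 1/3*(-8) = 8/3 + 8/3 = 16/3 ≈ 5.3333)
K(S) = (S + 4*S**2)/(10 + S) (K(S) = (S + (S + S)*(S + S))/(S + 10) = (S + (2*S)*(2*S))/(10 + S) = (S + 4*S**2)/(10 + S))
K(sqrt(o + 15))*(-14*(-7)*(-10)) = (sqrt(16/3 + 15)*(1 + 4*sqrt(16/3 + 15))/(10 + sqrt(16/3 + 15)))*(-14*(-7)*(-10)) = (sqrt(61/3)*(1 + 4*sqrt(61/3))/(10 + sqrt(61/3)))*(98*(-10)) = ((sqrt(183)/3)*(1 + 4*(sqrt(183)/3))/(10 + sqrt(183)/3))*(-980) = ((sqrt(183)/3)*(1 + 4*sqrt(183)/3)/(10 + sqrt(183)/3))*(-980) = (sqrt(183)*(1 + 4*sqrt(183)/3)/(3*(10 + sqrt(183)/3)))*(-980) = -980*sqrt(183)*(1 + 4*sqrt(183)/3)/(3*(10 + sqrt(183)/3))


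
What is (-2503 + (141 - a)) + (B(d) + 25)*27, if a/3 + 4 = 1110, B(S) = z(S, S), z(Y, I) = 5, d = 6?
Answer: -4870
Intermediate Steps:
B(S) = 5
a = 3318 (a = -12 + 3*1110 = -12 + 3330 = 3318)
(-2503 + (141 - a)) + (B(d) + 25)*27 = (-2503 + (141 - 1*3318)) + (5 + 25)*27 = (-2503 + (141 - 3318)) + 30*27 = (-2503 - 3177) + 810 = -5680 + 810 = -4870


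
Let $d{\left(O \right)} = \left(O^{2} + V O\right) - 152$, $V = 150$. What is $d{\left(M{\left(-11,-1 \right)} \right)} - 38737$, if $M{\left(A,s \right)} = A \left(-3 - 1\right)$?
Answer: $-30353$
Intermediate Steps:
$M{\left(A,s \right)} = - 4 A$ ($M{\left(A,s \right)} = A \left(-4\right) = - 4 A$)
$d{\left(O \right)} = -152 + O^{2} + 150 O$ ($d{\left(O \right)} = \left(O^{2} + 150 O\right) - 152 = -152 + O^{2} + 150 O$)
$d{\left(M{\left(-11,-1 \right)} \right)} - 38737 = \left(-152 + \left(\left(-4\right) \left(-11\right)\right)^{2} + 150 \left(\left(-4\right) \left(-11\right)\right)\right) - 38737 = \left(-152 + 44^{2} + 150 \cdot 44\right) - 38737 = \left(-152 + 1936 + 6600\right) - 38737 = 8384 - 38737 = -30353$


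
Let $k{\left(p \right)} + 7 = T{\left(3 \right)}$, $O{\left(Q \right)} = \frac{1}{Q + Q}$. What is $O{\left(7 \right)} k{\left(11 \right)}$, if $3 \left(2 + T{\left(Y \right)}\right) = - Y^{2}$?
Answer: $- \frac{6}{7} \approx -0.85714$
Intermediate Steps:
$O{\left(Q \right)} = \frac{1}{2 Q}$
$T{\left(Y \right)} = -2 - \frac{Y^{2}}{3}$ ($T{\left(Y \right)} = -2 + \frac{\left(-1\right) Y^{2}}{3} = -2 - \frac{Y^{2}}{3}$)
$k{\left(p \right)} = -12$ ($k{\left(p \right)} = -7 - \left(2 + \frac{3^{2}}{3}\right) = -7 - 5 = -12$)
$O{\left(7 \right)} k{\left(11 \right)} = \frac{1}{2 \cdot 7} \left(-12\right) = \frac{1}{2} \cdot \frac{1}{7} \left(-12\right) = \frac{1}{14} \left(-12\right) = - \frac{6}{7}$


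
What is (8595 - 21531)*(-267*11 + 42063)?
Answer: -506133936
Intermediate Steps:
(8595 - 21531)*(-267*11 + 42063) = -12936*(-2937 + 42063) = -12936*39126 = -506133936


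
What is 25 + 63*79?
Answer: 5002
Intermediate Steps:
25 + 63*79 = 25 + 4977 = 5002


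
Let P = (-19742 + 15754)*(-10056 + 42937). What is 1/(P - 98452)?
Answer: -1/131227880 ≈ -7.6203e-9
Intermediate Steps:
P = -131129428 (P = -3988*32881 = -131129428)
1/(P - 98452) = 1/(-131129428 - 98452) = 1/(-131227880) = -1/131227880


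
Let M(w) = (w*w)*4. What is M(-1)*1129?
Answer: 4516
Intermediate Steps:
M(w) = 4*w**2 (M(w) = w**2*4 = 4*w**2)
M(-1)*1129 = (4*(-1)**2)*1129 = (4*1)*1129 = 4*1129 = 4516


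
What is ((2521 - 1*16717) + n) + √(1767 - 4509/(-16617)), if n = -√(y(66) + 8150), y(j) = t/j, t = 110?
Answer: -14196 - √73365/3 + 2*√13555201431/5539 ≈ -14244.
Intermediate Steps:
y(j) = 110/j
n = -√73365/3 (n = -√(110/66 + 8150) = -√(110*(1/66) + 8150) = -√(5/3 + 8150) = -√(24455/3) = -√73365/3 ≈ -90.287)
((2521 - 1*16717) + n) + √(1767 - 4509/(-16617)) = ((2521 - 1*16717) - √73365/3) + √(1767 - 4509/(-16617)) = ((2521 - 16717) - √73365/3) + √(1767 - 4509*(-1/16617)) = (-14196 - √73365/3) + √(1767 + 1503/5539) = (-14196 - √73365/3) + √(9788916/5539) = (-14196 - √73365/3) + 2*√13555201431/5539 = -14196 - √73365/3 + 2*√13555201431/5539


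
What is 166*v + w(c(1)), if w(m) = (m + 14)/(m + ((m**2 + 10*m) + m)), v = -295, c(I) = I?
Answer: -636595/13 ≈ -48969.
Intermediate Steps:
w(m) = (14 + m)/(m**2 + 12*m) (w(m) = (14 + m)/(m + (m**2 + 11*m)) = (14 + m)/(m**2 + 12*m))
166*v + w(c(1)) = 166*(-295) + (14 + 1)/(1*(12 + 1)) = -48970 + 1*15/13 = -48970 + 1*(1/13)*15 = -48970 + 15/13 = -636595/13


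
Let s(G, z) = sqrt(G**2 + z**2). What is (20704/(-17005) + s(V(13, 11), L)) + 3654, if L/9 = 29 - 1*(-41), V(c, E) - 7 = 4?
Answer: 62115566/17005 + sqrt(397021) ≈ 4282.9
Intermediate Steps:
V(c, E) = 11 (V(c, E) = 7 + 4 = 11)
L = 630 (L = 9*(29 - 1*(-41)) = 9*(29 + 41) = 9*70 = 630)
(20704/(-17005) + s(V(13, 11), L)) + 3654 = (20704/(-17005) + sqrt(11**2 + 630**2)) + 3654 = (20704*(-1/17005) + sqrt(121 + 396900)) + 3654 = (-20704/17005 + sqrt(397021)) + 3654 = 62115566/17005 + sqrt(397021)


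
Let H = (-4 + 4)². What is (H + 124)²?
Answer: 15376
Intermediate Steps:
H = 0 (H = 0² = 0)
(H + 124)² = (0 + 124)² = 124² = 15376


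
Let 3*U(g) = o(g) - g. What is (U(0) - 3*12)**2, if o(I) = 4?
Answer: 10816/9 ≈ 1201.8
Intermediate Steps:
U(g) = 4/3 - g/3 (U(g) = (4 - g)/3 = 4/3 - g/3)
(U(0) - 3*12)**2 = ((4/3 - 1/3*0) - 3*12)**2 = ((4/3 + 0) - 36)**2 = (4/3 - 36)**2 = (-104/3)**2 = 10816/9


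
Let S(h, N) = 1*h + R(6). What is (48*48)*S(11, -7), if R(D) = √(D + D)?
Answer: 25344 + 4608*√3 ≈ 33325.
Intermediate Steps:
R(D) = √2*√D (R(D) = √(2*D) = √2*√D)
S(h, N) = h + 2*√3 (S(h, N) = 1*h + √2*√6 = h + 2*√3)
(48*48)*S(11, -7) = (48*48)*(11 + 2*√3) = 2304*(11 + 2*√3) = 25344 + 4608*√3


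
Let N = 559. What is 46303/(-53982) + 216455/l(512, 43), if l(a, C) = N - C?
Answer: 1943463577/4642452 ≈ 418.63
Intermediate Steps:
l(a, C) = 559 - C
46303/(-53982) + 216455/l(512, 43) = 46303/(-53982) + 216455/(559 - 1*43) = 46303*(-1/53982) + 216455/(559 - 43) = -46303/53982 + 216455/516 = 1943463577/4642452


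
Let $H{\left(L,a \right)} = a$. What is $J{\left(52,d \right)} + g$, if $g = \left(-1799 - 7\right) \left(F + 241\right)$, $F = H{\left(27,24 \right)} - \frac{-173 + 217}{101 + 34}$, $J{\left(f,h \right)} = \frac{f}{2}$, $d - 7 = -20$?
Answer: $- \frac{21508892}{45} \approx -4.7798 \cdot 10^{5}$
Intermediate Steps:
$d = -13$ ($d = 7 - 20 = -13$)
$J{\left(f,h \right)} = \frac{f}{2}$ ($J{\left(f,h \right)} = f \frac{1}{2} = \frac{f}{2}$)
$F = \frac{3196}{135}$ ($F = 24 - \frac{-173 + 217}{101 + 34} = 24 - \frac{44}{135} = \frac{3196}{135} \approx 23.674$)
$g = - \frac{21510062}{45}$ ($g = \left(-1799 - 7\right) \left(\frac{3196}{135} + 241\right) = \left(-1806\right) \frac{35731}{135} = - \frac{21510062}{45} \approx -4.78 \cdot 10^{5}$)
$J{\left(52,d \right)} + g = \frac{1}{2} \cdot 52 - \frac{21510062}{45} = 26 - \frac{21510062}{45} = - \frac{21508892}{45}$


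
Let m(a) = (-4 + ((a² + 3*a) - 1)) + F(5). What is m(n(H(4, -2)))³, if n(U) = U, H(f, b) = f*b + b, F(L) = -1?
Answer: 262144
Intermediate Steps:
H(f, b) = b + b*f (H(f, b) = b*f + b = b + b*f)
m(a) = -6 + a² + 3*a (m(a) = (-4 + ((a² + 3*a) - 1)) - 1 = (-4 + (-1 + a² + 3*a)) - 1 = (-5 + a² + 3*a) - 1 = -6 + a² + 3*a)
m(n(H(4, -2)))³ = (-6 + (-2*(1 + 4))² + 3*(-2*(1 + 4)))³ = (-6 + (-2*5)² + 3*(-2*5))³ = (-6 + (-10)² + 3*(-10))³ = (-6 + 100 - 30)³ = 64³ = 262144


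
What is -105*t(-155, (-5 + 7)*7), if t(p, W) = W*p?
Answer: 227850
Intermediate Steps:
-105*t(-155, (-5 + 7)*7) = -105*(-5 + 7)*7*(-155) = -105*2*7*(-155) = -1470*(-155) = -105*(-2170) = 227850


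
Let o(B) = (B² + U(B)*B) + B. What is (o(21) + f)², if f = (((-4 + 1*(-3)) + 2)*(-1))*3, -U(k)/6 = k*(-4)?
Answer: 122345721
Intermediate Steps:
U(k) = 24*k (U(k) = -6*k*(-4) = -(-24)*k = 24*k)
o(B) = B + 25*B² (o(B) = (B² + (24*B)*B) + B = (B² + 24*B²) + B = 25*B² + B = B + 25*B²)
f = 15 (f = (((-4 - 3) + 2)*(-1))*3 = ((-7 + 2)*(-1))*3 = -5*(-1)*3 = 5*3 = 15)
(o(21) + f)² = (21*(1 + 25*21) + 15)² = (21*(1 + 525) + 15)² = (21*526 + 15)² = (11046 + 15)² = 11061² = 122345721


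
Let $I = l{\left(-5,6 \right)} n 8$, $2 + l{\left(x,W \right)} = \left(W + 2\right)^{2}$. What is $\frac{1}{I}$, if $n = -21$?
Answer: $- \frac{1}{10416} \approx -9.6006 \cdot 10^{-5}$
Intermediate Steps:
$l{\left(x,W \right)} = -2 + \left(2 + W\right)^{2}$ ($l{\left(x,W \right)} = -2 + \left(W + 2\right)^{2} = -2 + \left(2 + W\right)^{2}$)
$I = -10416$ ($I = \left(-2 + \left(2 + 6\right)^{2}\right) \left(-21\right) 8 = \left(-2 + 8^{2}\right) \left(-21\right) 8 = \left(-2 + 64\right) \left(-21\right) 8 = 62 \left(-21\right) 8 = \left(-1302\right) 8 = -10416$)
$\frac{1}{I} = \frac{1}{-10416} = - \frac{1}{10416}$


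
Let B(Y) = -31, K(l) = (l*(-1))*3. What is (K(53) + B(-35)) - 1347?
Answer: -1537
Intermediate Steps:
K(l) = -3*l (K(l) = -l*3 = -3*l)
(K(53) + B(-35)) - 1347 = (-3*53 - 31) - 1347 = (-159 - 31) - 1347 = -190 - 1347 = -1537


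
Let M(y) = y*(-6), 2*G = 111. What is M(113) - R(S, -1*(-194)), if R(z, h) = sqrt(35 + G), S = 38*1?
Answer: -678 - sqrt(362)/2 ≈ -687.51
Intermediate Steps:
G = 111/2 (G = (1/2)*111 = 111/2 ≈ 55.500)
S = 38
M(y) = -6*y
R(z, h) = sqrt(362)/2 (R(z, h) = sqrt(35 + 111/2) = sqrt(181/2) = sqrt(362)/2)
M(113) - R(S, -1*(-194)) = -6*113 - sqrt(362)/2 = -678 - sqrt(362)/2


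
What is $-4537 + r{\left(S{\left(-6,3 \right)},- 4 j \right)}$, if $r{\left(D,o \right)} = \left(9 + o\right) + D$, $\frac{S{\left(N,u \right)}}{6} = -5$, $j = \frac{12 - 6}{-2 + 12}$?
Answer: $- \frac{22802}{5} \approx -4560.4$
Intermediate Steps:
$j = \frac{3}{5}$ ($j = \frac{6}{10} = 6 \cdot \frac{1}{10} = \frac{3}{5} \approx 0.6$)
$S{\left(N,u \right)} = -30$ ($S{\left(N,u \right)} = 6 \left(-5\right) = -30$)
$r{\left(D,o \right)} = 9 + D + o$
$-4537 + r{\left(S{\left(-6,3 \right)},- 4 j \right)} = -4537 - \frac{117}{5} = - \frac{22802}{5}$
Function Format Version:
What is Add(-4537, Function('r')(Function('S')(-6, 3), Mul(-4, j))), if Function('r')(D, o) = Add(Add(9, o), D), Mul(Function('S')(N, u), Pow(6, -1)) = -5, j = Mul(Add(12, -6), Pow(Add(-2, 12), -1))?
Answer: Rational(-22802, 5) ≈ -4560.4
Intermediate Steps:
j = Rational(3, 5) (j = Mul(6, Pow(10, -1)) = Mul(6, Rational(1, 10)) = Rational(3, 5) ≈ 0.60000)
Function('S')(N, u) = -30 (Function('S')(N, u) = Mul(6, -5) = -30)
Function('r')(D, o) = Add(9, D, o)
Add(-4537, Function('r')(Function('S')(-6, 3), Mul(-4, j))) = Add(-4537, Add(9, -30, Mul(-4, Rational(3, 5)))) = Add(-4537, Add(9, -30, Rational(-12, 5))) = Add(-4537, Rational(-117, 5)) = Rational(-22802, 5)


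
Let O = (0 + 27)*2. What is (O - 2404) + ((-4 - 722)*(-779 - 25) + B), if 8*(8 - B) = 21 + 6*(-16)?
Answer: 4650971/8 ≈ 5.8137e+5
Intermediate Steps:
B = 139/8 (B = 8 - (21 + 6*(-16))/8 = 8 - (21 - 96)/8 = 8 - 1/8*(-75) = 8 + 75/8 = 139/8 ≈ 17.375)
O = 54 (O = 27*2 = 54)
(O - 2404) + ((-4 - 722)*(-779 - 25) + B) = (54 - 2404) + ((-4 - 722)*(-779 - 25) + 139/8) = -2350 + (-726*(-804) + 139/8) = -2350 + (583704 + 139/8) = -2350 + 4669771/8 = 4650971/8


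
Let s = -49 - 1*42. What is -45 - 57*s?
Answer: 5142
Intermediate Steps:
s = -91 (s = -49 - 42 = -91)
-45 - 57*s = -45 - 57*(-91) = -45 + 5187 = 5142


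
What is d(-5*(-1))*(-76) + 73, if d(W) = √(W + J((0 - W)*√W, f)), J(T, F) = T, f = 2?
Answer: 73 - 76*√(5 - 5*√5) ≈ 73.0 - 188.94*I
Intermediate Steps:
d(W) = √(W - W^(3/2)) (d(W) = √(W + (0 - W)*√W) = √(W + (-W)*√W) = √(W - W^(3/2)))
d(-5*(-1))*(-76) + 73 = √(-5*(-1) - (-5*(-1))^(3/2))*(-76) + 73 = √(5 - 5^(3/2))*(-76) + 73 = √(5 - 5*√5)*(-76) + 73 = -76*√(5 - 5*√5) + 73 = 73 - 76*√(5 - 5*√5)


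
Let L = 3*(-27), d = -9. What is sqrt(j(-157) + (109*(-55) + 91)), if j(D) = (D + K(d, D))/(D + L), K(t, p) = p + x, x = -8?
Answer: I*sqrt(1705865)/17 ≈ 76.829*I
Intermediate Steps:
K(t, p) = -8 + p (K(t, p) = p - 8 = -8 + p)
L = -81
j(D) = (-8 + 2*D)/(-81 + D) (j(D) = (D + (-8 + D))/(D - 81) = (-8 + 2*D)/(-81 + D))
sqrt(j(-157) + (109*(-55) + 91)) = sqrt(2*(-4 - 157)/(-81 - 157) + (109*(-55) + 91)) = sqrt(2*(-161)/(-238) + (-5995 + 91)) = sqrt(2*(-1/238)*(-161) - 5904) = sqrt(23/17 - 5904) = sqrt(-100345/17) = I*sqrt(1705865)/17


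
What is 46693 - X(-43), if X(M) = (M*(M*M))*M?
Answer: -3372108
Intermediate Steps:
X(M) = M**4 (X(M) = (M*M**2)*M = M**3*M = M**4)
46693 - X(-43) = 46693 - 1*(-43)**4 = 46693 - 1*3418801 = 46693 - 3418801 = -3372108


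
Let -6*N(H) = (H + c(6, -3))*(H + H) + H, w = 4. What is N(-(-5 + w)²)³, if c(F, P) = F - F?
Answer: -1/216 ≈ -0.0046296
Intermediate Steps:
c(F, P) = 0
N(H) = -H²/3 - H/6 (N(H) = -((H + 0)*(H + H) + H)/6 = -(H*(2*H) + H)/6 = -(2*H² + H)/6 = -(H + 2*H²)/6 = -H²/3 - H/6)
N(-(-5 + w)²)³ = (-(-(-5 + 4)²)*(1 + 2*(-(-5 + 4)²))/6)³ = (-(-1*(-1)²)*(1 + 2*(-1*(-1)²))/6)³ = (-(-1*1)*(1 + 2*(-1*1))/6)³ = (-⅙*(-1)*(1 + 2*(-1)))³ = (-⅙*(-1)*(1 - 2))³ = (-⅙*(-1)*(-1))³ = (-⅙)³ = -1/216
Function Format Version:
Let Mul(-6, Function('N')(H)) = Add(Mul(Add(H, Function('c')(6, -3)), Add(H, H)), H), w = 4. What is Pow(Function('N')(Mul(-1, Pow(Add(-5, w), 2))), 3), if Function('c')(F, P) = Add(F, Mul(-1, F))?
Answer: Rational(-1, 216) ≈ -0.0046296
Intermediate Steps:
Function('c')(F, P) = 0
Function('N')(H) = Add(Mul(Rational(-1, 3), Pow(H, 2)), Mul(Rational(-1, 6), H)) (Function('N')(H) = Mul(Rational(-1, 6), Add(Mul(Add(H, 0), Add(H, H)), H)) = Mul(Rational(-1, 6), Add(Mul(H, Mul(2, H)), H)) = Mul(Rational(-1, 6), Add(Mul(2, Pow(H, 2)), H)) = Mul(Rational(-1, 6), Add(H, Mul(2, Pow(H, 2)))) = Add(Mul(Rational(-1, 3), Pow(H, 2)), Mul(Rational(-1, 6), H)))
Pow(Function('N')(Mul(-1, Pow(Add(-5, w), 2))), 3) = Pow(Mul(Rational(-1, 6), Mul(-1, Pow(Add(-5, 4), 2)), Add(1, Mul(2, Mul(-1, Pow(Add(-5, 4), 2))))), 3) = Pow(Mul(Rational(-1, 6), Mul(-1, Pow(-1, 2)), Add(1, Mul(2, Mul(-1, Pow(-1, 2))))), 3) = Pow(Mul(Rational(-1, 6), Mul(-1, 1), Add(1, Mul(2, Mul(-1, 1)))), 3) = Pow(Mul(Rational(-1, 6), -1, Add(1, Mul(2, -1))), 3) = Pow(Mul(Rational(-1, 6), -1, Add(1, -2)), 3) = Pow(Mul(Rational(-1, 6), -1, -1), 3) = Pow(Rational(-1, 6), 3) = Rational(-1, 216)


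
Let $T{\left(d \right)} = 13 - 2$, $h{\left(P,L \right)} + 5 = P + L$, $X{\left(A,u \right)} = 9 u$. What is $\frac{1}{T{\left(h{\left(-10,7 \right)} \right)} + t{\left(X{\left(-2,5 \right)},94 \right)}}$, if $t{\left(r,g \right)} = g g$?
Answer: $\frac{1}{8847} \approx 0.00011303$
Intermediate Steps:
$t{\left(r,g \right)} = g^{2}$
$h{\left(P,L \right)} = -5 + L + P$ ($h{\left(P,L \right)} = -5 + \left(P + L\right) = -5 + \left(L + P\right) = -5 + L + P$)
$T{\left(d \right)} = 11$ ($T{\left(d \right)} = 13 - 2 = 11$)
$\frac{1}{T{\left(h{\left(-10,7 \right)} \right)} + t{\left(X{\left(-2,5 \right)},94 \right)}} = \frac{1}{11 + 94^{2}} = \frac{1}{11 + 8836} = \frac{1}{8847}$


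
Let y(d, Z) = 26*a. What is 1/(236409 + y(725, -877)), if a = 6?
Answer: 1/236565 ≈ 4.2272e-6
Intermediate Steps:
y(d, Z) = 156 (y(d, Z) = 26*6 = 156)
1/(236409 + y(725, -877)) = 1/(236409 + 156) = 1/236565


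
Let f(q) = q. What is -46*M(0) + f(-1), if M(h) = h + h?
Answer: -1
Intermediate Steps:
M(h) = 2*h
-46*M(0) + f(-1) = -92*0 - 1 = -46*0 - 1 = 0 - 1 = -1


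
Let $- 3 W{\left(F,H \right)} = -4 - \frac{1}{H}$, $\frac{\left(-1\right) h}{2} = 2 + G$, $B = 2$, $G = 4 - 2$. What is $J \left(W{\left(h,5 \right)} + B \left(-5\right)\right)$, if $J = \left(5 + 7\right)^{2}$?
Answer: $- \frac{6192}{5} \approx -1238.4$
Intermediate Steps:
$G = 2$ ($G = 4 - 2 = 2$)
$h = -8$ ($h = - 2 \left(2 + 2\right) = \left(-2\right) 4 = -8$)
$W{\left(F,H \right)} = \frac{4}{3} + \frac{1}{3 H}$ ($W{\left(F,H \right)} = - \frac{-4 - \frac{1}{H}}{3} = \frac{4}{3} + \frac{1}{3 H}$)
$J = 144$ ($J = 12^{2} = 144$)
$J \left(W{\left(h,5 \right)} + B \left(-5\right)\right) = 144 \left(\frac{1 + 4 \cdot 5}{3 \cdot 5} + 2 \left(-5\right)\right) = 144 \left(\frac{1}{3} \cdot \frac{1}{5} \left(1 + 20\right) - 10\right) = 144 \left(\frac{1}{3} \cdot \frac{1}{5} \cdot 21 - 10\right) = 144 \left(\frac{7}{5} - 10\right) = 144 \left(- \frac{43}{5}\right) = - \frac{6192}{5}$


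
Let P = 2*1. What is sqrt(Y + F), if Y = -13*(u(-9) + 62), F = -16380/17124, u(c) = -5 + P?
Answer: I*sqrt(1563812198)/1427 ≈ 27.712*I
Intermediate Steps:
P = 2
u(c) = -3 (u(c) = -5 + 2 = -3)
F = -1365/1427 (F = -16380*1/17124 = -1365/1427 ≈ -0.95655)
Y = -767 (Y = -13*(-3 + 62) = -13*59 = -767)
sqrt(Y + F) = sqrt(-767 - 1365/1427) = sqrt(-1095874/1427) = I*sqrt(1563812198)/1427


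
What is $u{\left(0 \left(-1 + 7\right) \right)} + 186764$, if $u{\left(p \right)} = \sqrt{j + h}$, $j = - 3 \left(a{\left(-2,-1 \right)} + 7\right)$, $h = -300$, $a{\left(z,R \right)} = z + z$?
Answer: $186764 + i \sqrt{309} \approx 1.8676 \cdot 10^{5} + 17.578 i$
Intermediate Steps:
$a{\left(z,R \right)} = 2 z$
$j = -9$ ($j = - 3 \left(2 \left(-2\right) + 7\right) = - 3 \left(-4 + 7\right) = \left(-3\right) 3 = -9$)
$u{\left(p \right)} = i \sqrt{309}$ ($u{\left(p \right)} = \sqrt{-9 - 300} = \sqrt{-309} = i \sqrt{309}$)
$u{\left(0 \left(-1 + 7\right) \right)} + 186764 = i \sqrt{309} + 186764 = 186764 + i \sqrt{309}$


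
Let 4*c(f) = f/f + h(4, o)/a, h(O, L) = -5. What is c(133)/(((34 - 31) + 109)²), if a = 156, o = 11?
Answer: 151/7827456 ≈ 1.9291e-5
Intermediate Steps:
c(f) = 151/624 (c(f) = (f/f - 5/156)/4 = (1 - 5*1/156)/4 = (1 - 5/156)/4 = (¼)*(151/156) = 151/624)
c(133)/(((34 - 31) + 109)²) = 151/(624*(((34 - 31) + 109)²)) = 151/(624*((3 + 109)²)) = 151/(624*(112²)) = (151/624)/12544 = (151/624)*(1/12544) = 151/7827456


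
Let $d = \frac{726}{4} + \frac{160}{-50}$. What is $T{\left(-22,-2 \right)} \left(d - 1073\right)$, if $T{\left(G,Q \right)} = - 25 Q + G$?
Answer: $- \frac{125258}{5} \approx -25052.0$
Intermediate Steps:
$T{\left(G,Q \right)} = G - 25 Q$
$d = \frac{1783}{10}$ ($d = 726 \cdot \frac{1}{4} + 160 \left(- \frac{1}{50}\right) = \frac{363}{2} - \frac{16}{5} = \frac{1783}{10} \approx 178.3$)
$T{\left(-22,-2 \right)} \left(d - 1073\right) = \left(-22 - -50\right) \left(\frac{1783}{10} - 1073\right) = \left(-22 + 50\right) \left(- \frac{8947}{10}\right) = 28 \left(- \frac{8947}{10}\right) = - \frac{125258}{5}$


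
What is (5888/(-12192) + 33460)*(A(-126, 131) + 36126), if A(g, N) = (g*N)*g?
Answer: 8991141514344/127 ≈ 7.0796e+10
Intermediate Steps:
A(g, N) = N*g² (A(g, N) = (N*g)*g = N*g²)
(5888/(-12192) + 33460)*(A(-126, 131) + 36126) = (5888/(-12192) + 33460)*(131*(-126)² + 36126) = (5888*(-1/12192) + 33460)*(131*15876 + 36126) = (-184/381 + 33460)*(2079756 + 36126) = (12748076/381)*2115882 = 8991141514344/127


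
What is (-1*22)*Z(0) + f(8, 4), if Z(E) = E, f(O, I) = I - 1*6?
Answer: -2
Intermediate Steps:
f(O, I) = -6 + I (f(O, I) = I - 6 = -6 + I)
(-1*22)*Z(0) + f(8, 4) = -1*22*0 + (-6 + 4) = -22*0 - 2 = 0 - 2 = -2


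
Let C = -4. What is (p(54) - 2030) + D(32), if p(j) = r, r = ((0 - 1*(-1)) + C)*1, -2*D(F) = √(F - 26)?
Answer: -2033 - √6/2 ≈ -2034.2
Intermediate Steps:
D(F) = -√(-26 + F)/2 (D(F) = -√(F - 26)/2 = -√(-26 + F)/2)
r = -3 (r = ((0 - 1*(-1)) - 4)*1 = ((0 + 1) - 4)*1 = (1 - 4)*1 = -3*1 = -3)
p(j) = -3
(p(54) - 2030) + D(32) = (-3 - 2030) - √(-26 + 32)/2 = -2033 - √6/2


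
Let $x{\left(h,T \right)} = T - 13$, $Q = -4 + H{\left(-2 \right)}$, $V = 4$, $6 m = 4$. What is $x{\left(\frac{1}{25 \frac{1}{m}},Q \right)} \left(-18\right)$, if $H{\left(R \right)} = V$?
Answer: $234$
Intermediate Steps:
$m = \frac{2}{3}$ ($m = \frac{1}{6} \cdot 4 = \frac{2}{3} \approx 0.66667$)
$H{\left(R \right)} = 4$
$Q = 0$ ($Q = -4 + 4 = 0$)
$x{\left(h,T \right)} = -13 + T$ ($x{\left(h,T \right)} = T - 13 = -13 + T$)
$x{\left(\frac{1}{25 \frac{1}{m}},Q \right)} \left(-18\right) = \left(-13 + 0\right) \left(-18\right) = \left(-13\right) \left(-18\right) = 234$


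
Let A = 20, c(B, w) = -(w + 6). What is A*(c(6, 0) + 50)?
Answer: 880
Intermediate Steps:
c(B, w) = -6 - w (c(B, w) = -(6 + w) = -6 - w)
A*(c(6, 0) + 50) = 20*((-6 - 1*0) + 50) = 20*((-6 + 0) + 50) = 20*(-6 + 50) = 20*44 = 880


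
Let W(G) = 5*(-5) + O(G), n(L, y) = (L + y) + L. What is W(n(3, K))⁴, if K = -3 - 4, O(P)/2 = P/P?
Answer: 279841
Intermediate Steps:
O(P) = 2 (O(P) = 2*(P/P) = 2*1 = 2)
K = -7
n(L, y) = y + 2*L
W(G) = -23 (W(G) = 5*(-5) + 2 = -25 + 2 = -23)
W(n(3, K))⁴ = (-23)⁴ = 279841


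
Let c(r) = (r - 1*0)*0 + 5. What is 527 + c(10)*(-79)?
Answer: 132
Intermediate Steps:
c(r) = 5 (c(r) = (r + 0)*0 + 5 = r*0 + 5 = 0 + 5 = 5)
527 + c(10)*(-79) = 527 + 5*(-79) = 527 - 395 = 132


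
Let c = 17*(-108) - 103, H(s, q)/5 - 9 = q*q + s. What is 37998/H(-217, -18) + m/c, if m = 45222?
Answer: 23724681/562310 ≈ 42.191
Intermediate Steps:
H(s, q) = 45 + 5*s + 5*q² (H(s, q) = 45 + 5*(q*q + s) = 45 + 5*(q² + s) = 45 + 5*(s + q²) = 45 + (5*s + 5*q²) = 45 + 5*s + 5*q²)
c = -1939 (c = -1836 - 103 = -1939)
37998/H(-217, -18) + m/c = 37998/(45 + 5*(-217) + 5*(-18)²) + 45222/(-1939) = 37998/(45 - 1085 + 5*324) + 45222*(-1/1939) = 37998/(45 - 1085 + 1620) - 45222/1939 = 37998/580 - 45222/1939 = 37998*(1/580) - 45222/1939 = 18999/290 - 45222/1939 = 23724681/562310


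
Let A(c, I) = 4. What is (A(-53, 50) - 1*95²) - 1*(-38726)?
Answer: 29705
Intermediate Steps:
(A(-53, 50) - 1*95²) - 1*(-38726) = (4 - 1*95²) - 1*(-38726) = (4 - 1*9025) + 38726 = (4 - 9025) + 38726 = -9021 + 38726 = 29705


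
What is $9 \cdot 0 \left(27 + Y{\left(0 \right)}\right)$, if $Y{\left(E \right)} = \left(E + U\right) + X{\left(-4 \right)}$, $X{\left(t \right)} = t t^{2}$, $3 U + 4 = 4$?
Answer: $0$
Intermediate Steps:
$U = 0$ ($U = - \frac{4}{3} + \frac{1}{3} \cdot 4 = - \frac{4}{3} + \frac{4}{3} = 0$)
$X{\left(t \right)} = t^{3}$
$Y{\left(E \right)} = -64 + E$ ($Y{\left(E \right)} = \left(E + 0\right) + \left(-4\right)^{3} = E - 64 = -64 + E$)
$9 \cdot 0 \left(27 + Y{\left(0 \right)}\right) = 9 \cdot 0 \left(27 + \left(-64 + 0\right)\right) = 0 \left(27 - 64\right) = 0 \left(-37\right) = 0$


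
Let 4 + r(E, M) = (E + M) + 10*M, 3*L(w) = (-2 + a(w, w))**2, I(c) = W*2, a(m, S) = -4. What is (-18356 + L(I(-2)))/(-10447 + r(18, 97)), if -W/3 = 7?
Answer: 9172/4683 ≈ 1.9586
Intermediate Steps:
W = -21 (W = -3*7 = -21)
I(c) = -42 (I(c) = -21*2 = -42)
L(w) = 12 (L(w) = (-2 - 4)**2/3 = (1/3)*(-6)**2 = (1/3)*36 = 12)
r(E, M) = -4 + E + 11*M (r(E, M) = -4 + ((E + M) + 10*M) = -4 + (E + 11*M) = -4 + E + 11*M)
(-18356 + L(I(-2)))/(-10447 + r(18, 97)) = (-18356 + 12)/(-10447 + (-4 + 18 + 11*97)) = -18344/(-10447 + (-4 + 18 + 1067)) = -18344/(-10447 + 1081) = -18344/(-9366) = -18344*(-1/9366) = 9172/4683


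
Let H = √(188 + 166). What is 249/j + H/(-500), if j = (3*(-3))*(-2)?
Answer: 83/6 - √354/500 ≈ 13.796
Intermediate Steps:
j = 18 (j = -9*(-2) = 18)
H = √354 ≈ 18.815
249/j + H/(-500) = 249/18 + √354/(-500) = 249*(1/18) + √354*(-1/500) = 83/6 - √354/500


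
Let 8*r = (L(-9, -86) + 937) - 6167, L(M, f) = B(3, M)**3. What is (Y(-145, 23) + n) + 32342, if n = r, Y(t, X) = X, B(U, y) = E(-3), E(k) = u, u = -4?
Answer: 126813/4 ≈ 31703.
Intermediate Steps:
E(k) = -4
B(U, y) = -4
L(M, f) = -64 (L(M, f) = (-4)**3 = -64)
r = -2647/4 (r = ((-64 + 937) - 6167)/8 = (873 - 6167)/8 = (1/8)*(-5294) = -2647/4 ≈ -661.75)
n = -2647/4 ≈ -661.75
(Y(-145, 23) + n) + 32342 = (23 - 2647/4) + 32342 = -2555/4 + 32342 = 126813/4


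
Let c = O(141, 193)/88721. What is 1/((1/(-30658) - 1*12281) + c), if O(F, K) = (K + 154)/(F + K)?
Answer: -227120702903/2789269357100365 ≈ -8.1427e-5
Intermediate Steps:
O(F, K) = (154 + K)/(F + K)
c = 347/29632814 (c = ((154 + 193)/(141 + 193))/88721 = (347/334)*(1/88721) = 347/29632814 ≈ 1.1710e-5)
1/((1/(-30658) - 1*12281) + c) = 1/((1/(-30658) - 1*12281) + 347/29632814) = 1/((-1/30658 - 12281) + 347/29632814) = 1/(-376510899/30658 + 347/29632814) = 1/(-2789269357100365/227120702903) = -227120702903/2789269357100365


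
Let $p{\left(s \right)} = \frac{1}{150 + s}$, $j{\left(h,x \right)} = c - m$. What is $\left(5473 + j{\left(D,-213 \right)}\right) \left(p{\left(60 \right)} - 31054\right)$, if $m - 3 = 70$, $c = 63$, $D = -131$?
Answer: $- \frac{11875358319}{70} \approx -1.6965 \cdot 10^{8}$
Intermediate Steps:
$m = 73$ ($m = 3 + 70 = 73$)
$j{\left(h,x \right)} = -10$ ($j{\left(h,x \right)} = 63 - 73 = -10$)
$\left(5473 + j{\left(D,-213 \right)}\right) \left(p{\left(60 \right)} - 31054\right) = \left(5473 - 10\right) \left(\frac{1}{150 + 60} - 31054\right) = 5463 \left(\frac{1}{210} - 31054\right) = 5463 \left(- \frac{6521339}{210}\right) = - \frac{11875358319}{70}$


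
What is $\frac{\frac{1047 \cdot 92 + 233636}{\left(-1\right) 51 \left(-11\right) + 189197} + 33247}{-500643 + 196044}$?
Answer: $- \frac{3154607093}{28900048521} \approx -0.10916$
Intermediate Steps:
$\frac{\frac{1047 \cdot 92 + 233636}{\left(-1\right) 51 \left(-11\right) + 189197} + 33247}{-500643 + 196044} = \frac{\frac{96324 + 233636}{\left(-51\right) \left(-11\right) + 189197} + 33247}{-304599} = \left(\frac{329960}{561 + 189197} + 33247\right) \left(- \frac{1}{304599}\right) = \left(\frac{329960}{189758} + 33247\right) \left(- \frac{1}{304599}\right) = \left(329960 \cdot \frac{1}{189758} + 33247\right) \left(- \frac{1}{304599}\right) = \left(\frac{164980}{94879} + 33247\right) \left(- \frac{1}{304599}\right) = \frac{3154607093}{94879} \left(- \frac{1}{304599}\right) = - \frac{3154607093}{28900048521}$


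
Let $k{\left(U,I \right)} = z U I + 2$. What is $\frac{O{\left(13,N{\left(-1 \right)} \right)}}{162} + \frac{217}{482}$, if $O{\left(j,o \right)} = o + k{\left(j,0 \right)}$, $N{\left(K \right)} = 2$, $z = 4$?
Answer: $\frac{18541}{39042} \approx 0.4749$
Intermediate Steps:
$k{\left(U,I \right)} = 2 + 4 I U$ ($k{\left(U,I \right)} = 4 U I + 2 = 4 I U + 2 = 2 + 4 I U$)
$O{\left(j,o \right)} = 2 + o$ ($O{\left(j,o \right)} = o + \left(2 + 4 \cdot 0 j\right) = o + \left(2 + 0\right) = o + 2 = 2 + o$)
$\frac{O{\left(13,N{\left(-1 \right)} \right)}}{162} + \frac{217}{482} = \frac{2 + 2}{162} + \frac{217}{482} = 4 \cdot \frac{1}{162} + 217 \cdot \frac{1}{482} = \frac{2}{81} + \frac{217}{482} = \frac{18541}{39042}$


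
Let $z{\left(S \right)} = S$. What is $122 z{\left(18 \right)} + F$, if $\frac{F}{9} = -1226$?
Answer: $-8838$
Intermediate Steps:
$F = -11034$ ($F = 9 \left(-1226\right) = -11034$)
$122 z{\left(18 \right)} + F = 122 \cdot 18 - 11034 = 2196 - 11034 = -8838$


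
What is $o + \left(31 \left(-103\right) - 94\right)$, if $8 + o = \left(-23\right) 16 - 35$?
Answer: $-3698$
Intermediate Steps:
$o = -411$ ($o = -8 - 403 = -411$)
$o + \left(31 \left(-103\right) - 94\right) = -411 + \left(31 \left(-103\right) - 94\right) = -411 - 3287 = -3698$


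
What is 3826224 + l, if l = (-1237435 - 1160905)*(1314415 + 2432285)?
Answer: -8985856651776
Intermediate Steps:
l = -8985860478000 (l = -2398340*3746700 = -8985860478000)
3826224 + l = 3826224 - 8985860478000 = -8985856651776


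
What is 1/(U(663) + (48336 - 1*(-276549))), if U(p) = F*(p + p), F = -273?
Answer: -1/37113 ≈ -2.6945e-5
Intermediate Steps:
U(p) = -546*p (U(p) = -273*(p + p) = -546*p)
1/(U(663) + (48336 - 1*(-276549))) = 1/(-546*663 + (48336 - 1*(-276549))) = 1/(-361998 + (48336 + 276549)) = 1/(-361998 + 324885) = 1/(-37113) = -1/37113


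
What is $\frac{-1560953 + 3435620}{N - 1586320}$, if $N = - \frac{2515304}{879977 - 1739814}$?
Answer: $- \frac{146537095389}{123997646776} \approx -1.1818$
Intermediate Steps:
$N = \frac{228664}{78167}$ ($N = - \frac{2515304}{-859837} = \left(-2515304\right) \left(- \frac{1}{859837}\right) = \frac{228664}{78167} \approx 2.9253$)
$\frac{-1560953 + 3435620}{N - 1586320} = \frac{-1560953 + 3435620}{\frac{228664}{78167} - 1586320} = \frac{1874667}{- \frac{123997646776}{78167}} = 1874667 \left(- \frac{78167}{123997646776}\right) = - \frac{146537095389}{123997646776}$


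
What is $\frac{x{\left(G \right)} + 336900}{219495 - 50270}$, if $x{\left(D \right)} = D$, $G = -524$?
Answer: $\frac{336376}{169225} \approx 1.9877$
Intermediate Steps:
$\frac{x{\left(G \right)} + 336900}{219495 - 50270} = \frac{-524 + 336900}{219495 - 50270} = \frac{336376}{169225}$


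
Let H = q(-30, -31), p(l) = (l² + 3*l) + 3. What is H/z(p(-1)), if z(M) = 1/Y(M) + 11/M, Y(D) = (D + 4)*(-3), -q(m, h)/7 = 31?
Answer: -3255/164 ≈ -19.848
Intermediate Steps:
q(m, h) = -217 (q(m, h) = -7*31 = -217)
Y(D) = -12 - 3*D (Y(D) = (4 + D)*(-3) = -12 - 3*D)
p(l) = 3 + l² + 3*l
z(M) = 1/(-12 - 3*M) + 11/M
H = -217
H/z(p(-1)) = -217*3*(4 + (3 + (-1)² + 3*(-1)))*(3 + (-1)² + 3*(-1))/(4*(33 + 8*(3 + (-1)² + 3*(-1)))) = -217*3*(4 + (3 + 1 - 3))*(3 + 1 - 3)/(4*(33 + 8*(3 + 1 - 3))) = -217*3*(4 + 1)/(4*(33 + 8*1)) = -217*15/(4*(33 + 8)) = -217/((4/3)*1*(⅕)*41) = -217/164/15 = -217*15/164 = -3255/164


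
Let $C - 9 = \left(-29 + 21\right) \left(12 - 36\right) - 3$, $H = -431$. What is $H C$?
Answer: $-85338$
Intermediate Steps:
$C = 198$ ($C = 9 - \left(3 - \left(-29 + 21\right) \left(12 - 36\right)\right) = 9 - -189 = 9 + \left(192 - 3\right) = 9 + 189 = 198$)
$H C = \left(-431\right) 198 = -85338$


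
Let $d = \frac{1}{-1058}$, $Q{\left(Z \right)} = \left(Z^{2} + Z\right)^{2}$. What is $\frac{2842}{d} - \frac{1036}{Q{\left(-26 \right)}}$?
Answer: $- \frac{317597052759}{105625} \approx -3.0068 \cdot 10^{6}$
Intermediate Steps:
$Q{\left(Z \right)} = \left(Z + Z^{2}\right)^{2}$
$d = - \frac{1}{1058} \approx -0.00094518$
$\frac{2842}{d} - \frac{1036}{Q{\left(-26 \right)}} = \frac{2842}{- \frac{1}{1058}} - \frac{1036}{\left(-26\right)^{2} \left(1 - 26\right)^{2}} = 2842 \left(-1058\right) - \frac{1036}{676 \left(-25\right)^{2}} = -3006836 - \frac{1036}{676 \cdot 625} = -3006836 - \frac{1036}{422500} = -3006836 - \frac{259}{105625} = - \frac{317597052759}{105625}$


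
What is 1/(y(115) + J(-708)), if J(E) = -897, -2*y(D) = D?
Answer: -2/1909 ≈ -0.0010477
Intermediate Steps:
y(D) = -D/2
1/(y(115) + J(-708)) = 1/(-1/2*115 - 897) = 1/(-115/2 - 897) = 1/(-1909/2) = -2/1909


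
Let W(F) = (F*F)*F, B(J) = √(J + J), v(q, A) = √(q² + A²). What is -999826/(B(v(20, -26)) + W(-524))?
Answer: 186116992633764987580295512064/26782768111221487879330947137267 + 499913*269^(¾)/26782768111221487879330947137267 + 35963197314656*√269/26782768111221487879330947137267 + 2587153286857674294272*269^(¼)/26782768111221487879330947137267 ≈ 0.0069491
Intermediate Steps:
v(q, A) = √(A² + q²)
B(J) = √2*√J (B(J) = √(2*J) = √2*√J)
W(F) = F³ (W(F) = F²*F = F³)
-999826/(B(v(20, -26)) + W(-524)) = -999826/(√2*√(√((-26)² + 20²)) + (-524)³) = -999826/(√2*√(√(676 + 400)) - 143877824) = -999826/(√2*√(√1076) - 143877824) = -999826/(√2*√(2*√269) - 143877824) = -999826/(√2*(√2*269^(¼)) - 143877824) = -999826/(2*269^(¼) - 143877824) = -999826/(-143877824 + 2*269^(¼))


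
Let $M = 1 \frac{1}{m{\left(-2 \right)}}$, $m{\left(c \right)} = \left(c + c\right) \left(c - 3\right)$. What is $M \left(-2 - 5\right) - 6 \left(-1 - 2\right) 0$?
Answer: $- \frac{7}{20} \approx -0.35$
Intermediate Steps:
$m{\left(c \right)} = 2 c \left(-3 + c\right)$
$M = \frac{1}{20}$ ($M = 1 \frac{1}{2 \left(-2\right) \left(-3 - 2\right)} = 1 \frac{1}{2 \left(-2\right) \left(-5\right)} = 1 \cdot \frac{1}{20} = \frac{1}{20} \approx 0.05$)
$M \left(-2 - 5\right) - 6 \left(-1 - 2\right) 0 = \frac{-2 - 5}{20} - 6 \left(-1 - 2\right) 0 = \frac{1}{20} \left(-7\right) - 6 \left(\left(-3\right) 0\right) = - \frac{7}{20} - 0 = - \frac{7}{20} + 0 = - \frac{7}{20}$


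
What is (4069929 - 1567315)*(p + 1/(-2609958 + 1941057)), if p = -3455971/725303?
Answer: -5785300750055816836/485155902003 ≈ -1.1925e+7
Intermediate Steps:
p = -3455971/725303 (p = -3455971*1/725303 = -3455971/725303 ≈ -4.7649)
(4069929 - 1567315)*(p + 1/(-2609958 + 1941057)) = (4069929 - 1567315)*(-3455971/725303 + 1/(-2609958 + 1941057)) = 2502614*(-3455971/725303 + 1/(-668901)) = 2502614*(-3455971/725303 - 1/668901) = 2502614*(-2311703183174/485155902003) = -5785300750055816836/485155902003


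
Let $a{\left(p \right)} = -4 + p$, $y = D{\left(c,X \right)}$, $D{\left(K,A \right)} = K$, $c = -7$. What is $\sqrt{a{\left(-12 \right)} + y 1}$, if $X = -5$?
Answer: $i \sqrt{23} \approx 4.7958 i$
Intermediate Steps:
$y = -7$
$\sqrt{a{\left(-12 \right)} + y 1} = \sqrt{\left(-4 - 12\right) - 7} = \sqrt{-16 - 7} = \sqrt{-23} = i \sqrt{23}$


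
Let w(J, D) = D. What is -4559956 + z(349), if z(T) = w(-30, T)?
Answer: -4559607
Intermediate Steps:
z(T) = T
-4559956 + z(349) = -4559956 + 349 = -4559607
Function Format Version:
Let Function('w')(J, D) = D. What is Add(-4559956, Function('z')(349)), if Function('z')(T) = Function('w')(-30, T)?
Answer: -4559607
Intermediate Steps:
Function('z')(T) = T
Add(-4559956, Function('z')(349)) = Add(-4559956, 349) = -4559607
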